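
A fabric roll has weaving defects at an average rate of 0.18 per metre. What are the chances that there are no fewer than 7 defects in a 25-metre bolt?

Over the interval, μ = 0.18 × 25 = 4.5 (a 25-metre bolt = 25 metres).
P(N ≥ 7) = 1 − P(N ≤ 6) = 1 − Σ_{j=0}^{6} e^(−μ) μ^j/j! ≈ 0.1689.

0.1689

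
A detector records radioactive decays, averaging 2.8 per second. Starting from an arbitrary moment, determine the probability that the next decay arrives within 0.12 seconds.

0.2854

Inter-arrival times are exponential with rate λ = 2.8 per second.
P(T ≤ 0.12) = 1 − e^(−λt) = 1 − e^(−2.8 × 0.12) = 1 − e^(−0.336) ≈ 0.2854.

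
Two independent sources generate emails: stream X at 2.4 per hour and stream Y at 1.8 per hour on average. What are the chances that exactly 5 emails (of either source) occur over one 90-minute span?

Independent Poisson processes superpose: combined rate λ = 2.4 + 1.8 = 4.2 per hour.
Over the interval, μ = 4.2 × 1.5 = 6.3 (a 90-minute span = 1.5 hours).
P(N = 5) = e^(−6.3) · 6.3^5/5! ≈ 0.1519.

0.1519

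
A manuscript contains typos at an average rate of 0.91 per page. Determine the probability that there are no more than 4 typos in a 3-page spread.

Over the interval, μ = 0.91 × 3 = 2.73 (a 3-page spread = 3 pages).
P(N ≤ 4) = Σ_{j=0}^{4} e^(−μ) μ^j/j! ≈ 0.8584.

0.8584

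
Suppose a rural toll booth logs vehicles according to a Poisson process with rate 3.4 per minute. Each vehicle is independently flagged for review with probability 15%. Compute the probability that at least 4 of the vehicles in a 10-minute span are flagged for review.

Thinning: the vehicles that are flagged for review themselves form a Poisson process with rate 0.15 × 3.4 = 0.51 per minute.
Over the interval, μ = 0.51 × 10 = 5.1 (a 10-minute span = 10 minutes).
P(N ≥ 4) = 1 − P(N ≤ 3) ≈ 0.7487.

0.7487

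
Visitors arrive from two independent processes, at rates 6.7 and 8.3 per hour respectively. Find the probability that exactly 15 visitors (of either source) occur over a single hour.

Independent Poisson processes superpose: combined rate λ = 6.7 + 8.3 = 15 per hour.
So μ = 15.
P(N = 15) = e^(−15) · 15^15/15! ≈ 0.1024.

0.1024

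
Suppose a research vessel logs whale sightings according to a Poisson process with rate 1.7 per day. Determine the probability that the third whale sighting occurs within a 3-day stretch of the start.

0.8835

Over the interval, μ = 1.7 × 3 = 5.1 (a 3-day stretch = 3 days).
The third arrival falls in the interval iff at least 3 events occur there: P(S_3 ≤ t) = P(N ≥ 3) = 1 − P(N ≤ 2) ≈ 0.8835.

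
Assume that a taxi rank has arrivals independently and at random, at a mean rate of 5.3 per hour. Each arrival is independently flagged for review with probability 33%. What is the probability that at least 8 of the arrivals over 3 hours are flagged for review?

Thinning: the arrivals that are flagged for review themselves form a Poisson process with rate 0.33 × 5.3 = 1.749 per hour.
Over the interval, μ = 1.749 × 3 = 5.247 (3 hours).
P(N ≥ 8) = 1 − P(N ≤ 7) ≈ 0.1604.

0.1604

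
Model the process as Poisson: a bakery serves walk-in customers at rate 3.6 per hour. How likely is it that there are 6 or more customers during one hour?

0.1559

With mean μ = 3.6 per hour,
P(N ≥ 6) = 1 − P(N ≤ 5) = 1 − Σ_{j=0}^{5} e^(−μ) μ^j/j! ≈ 0.1559.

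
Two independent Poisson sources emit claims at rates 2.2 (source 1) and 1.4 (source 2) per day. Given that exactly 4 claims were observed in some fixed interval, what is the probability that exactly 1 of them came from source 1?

0.1438

Given the total, each event is independently from source 1 with probability p = λ_1/(λ_1+λ_2) = 2.2/3.6 ≈ 0.6111.
So K ~ Binomial(4, 2.2/3.6): P(K = 1) = C(4,1) · (2.2/3.6)^1 · (1.4/3.6)^3 ≈ 0.1438.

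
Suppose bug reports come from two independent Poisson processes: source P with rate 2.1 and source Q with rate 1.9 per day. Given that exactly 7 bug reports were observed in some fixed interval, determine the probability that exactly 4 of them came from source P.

0.2850

Given the total, each event is independently from source P with probability p = λ_P/(λ_P+λ_Q) = 2.1/4 = 0.5250.
So K ~ Binomial(7, 2.1/4): P(K = 4) = C(7,4) · (2.1/4)^4 · (1.9/4)^3 ≈ 0.2850.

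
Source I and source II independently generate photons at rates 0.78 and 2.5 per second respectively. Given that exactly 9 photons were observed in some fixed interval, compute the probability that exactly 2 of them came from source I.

Given the total, each event is independently from source I with probability p = λ_I/(λ_I+λ_II) = 0.78/3.28 ≈ 0.2378.
So K ~ Binomial(9, 0.78/3.28): P(K = 2) = C(9,2) · (0.78/3.28)^2 · (2.5/3.28)^7 ≈ 0.3042.

0.3042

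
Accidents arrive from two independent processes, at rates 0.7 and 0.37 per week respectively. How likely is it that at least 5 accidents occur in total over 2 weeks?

Independent Poisson processes superpose: combined rate λ = 0.7 + 0.37 = 1.07 per week.
Over the interval, μ = 1.07 × 2 = 2.14 (2 weeks).
P(N ≥ 5) = 1 − P(N ≤ 4) ≈ 0.0662.

0.0662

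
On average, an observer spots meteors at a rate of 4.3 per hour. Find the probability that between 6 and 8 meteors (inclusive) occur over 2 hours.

Over the interval, μ = 4.3 × 2 = 8.6 (2 hours).
P(6 ≤ N ≤ 8) = Σ_{j=6}^{8} e^(−8.6) · 8.6^j/j! ≈ 0.3672.

0.3672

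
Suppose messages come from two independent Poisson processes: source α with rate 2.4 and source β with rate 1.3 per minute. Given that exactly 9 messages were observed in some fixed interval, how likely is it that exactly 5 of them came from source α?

Given the total, each event is independently from source α with probability p = λ_α/(λ_α+λ_β) = 2.4/3.7 ≈ 0.6486.
So K ~ Binomial(9, 2.4/3.7): P(K = 5) = C(9,5) · (2.4/3.7)^5 · (1.3/3.7)^4 ≈ 0.2205.

0.2205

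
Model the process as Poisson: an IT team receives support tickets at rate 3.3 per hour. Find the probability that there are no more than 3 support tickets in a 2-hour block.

0.1052

Over the interval, μ = 3.3 × 2 = 6.6 (a 2-hour block = 2 hours).
P(N ≤ 3) = Σ_{j=0}^{3} e^(−μ) μ^j/j! ≈ 0.1052.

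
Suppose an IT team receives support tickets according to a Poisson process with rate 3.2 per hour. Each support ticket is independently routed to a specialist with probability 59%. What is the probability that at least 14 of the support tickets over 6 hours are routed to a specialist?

0.2499

Thinning: the support tickets that are routed to a specialist themselves form a Poisson process with rate 0.59 × 3.2 = 1.888 per hour.
Over the interval, μ = 1.888 × 6 = 11.328 (6 hours).
P(N ≥ 14) = 1 − P(N ≤ 13) ≈ 0.2499.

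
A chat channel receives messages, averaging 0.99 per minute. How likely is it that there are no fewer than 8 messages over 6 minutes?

Over the interval, μ = 0.99 × 6 = 5.94 (6 minutes).
P(N ≥ 8) = 1 − P(N ≤ 7) = 1 − Σ_{j=0}^{7} e^(−μ) μ^j/j! ≈ 0.2478.

0.2478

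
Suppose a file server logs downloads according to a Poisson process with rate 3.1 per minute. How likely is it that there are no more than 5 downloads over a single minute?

0.9057

With mean μ = 3.1 per minute,
P(N ≤ 5) = Σ_{j=0}^{5} e^(−μ) μ^j/j! ≈ 0.9057.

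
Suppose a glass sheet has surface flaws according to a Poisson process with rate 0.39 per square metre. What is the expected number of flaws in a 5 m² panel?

E[N] = λt = 0.39 × 5 = 1.95 (a 5 m² panel = 5 square metres).

1.95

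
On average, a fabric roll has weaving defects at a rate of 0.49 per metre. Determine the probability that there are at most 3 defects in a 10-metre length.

Over the interval, μ = 0.49 × 10 = 4.9 (a 10-metre length = 10 metres).
P(N ≤ 3) = Σ_{j=0}^{3} e^(−μ) μ^j/j! ≈ 0.2793.

0.2793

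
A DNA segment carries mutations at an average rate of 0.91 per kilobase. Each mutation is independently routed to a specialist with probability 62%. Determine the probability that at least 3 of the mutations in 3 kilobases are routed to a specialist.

Thinning: the mutations that are routed to a specialist themselves form a Poisson process with rate 0.62 × 0.91 = 0.5642 per kilobase.
Over the interval, μ = 0.5642 × 3 = 1.6926 (3 kilobases).
P(N ≥ 3) = 1 − P(N ≤ 2) ≈ 0.2408.

0.2408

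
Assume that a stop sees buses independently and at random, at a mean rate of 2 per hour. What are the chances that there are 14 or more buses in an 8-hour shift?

Over the interval, μ = 2 × 8 = 16 (an 8-hour shift = 8 hours).
P(N ≥ 14) = 1 − P(N ≤ 13) = 1 − Σ_{j=0}^{13} e^(−μ) μ^j/j! ≈ 0.7255.

0.7255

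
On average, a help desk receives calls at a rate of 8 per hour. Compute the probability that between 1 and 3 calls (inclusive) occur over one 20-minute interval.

Over the interval, μ = 8 × 1/3 ≈ 2.66667 (a 20-minute interval = 1/3 hours).
P(1 ≤ N ≤ 3) = Σ_{j=1}^{3} e^(−2.66667) · 2.66667^j/j! ≈ 0.6519.

0.6519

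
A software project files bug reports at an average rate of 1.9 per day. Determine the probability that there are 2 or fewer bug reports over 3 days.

Over the interval, μ = 1.9 × 3 = 5.7 (3 days).
P(N ≤ 2) = Σ_{j=0}^{2} e^(−μ) μ^j/j! ≈ 0.0768.

0.0768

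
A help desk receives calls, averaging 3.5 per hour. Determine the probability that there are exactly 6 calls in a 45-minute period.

0.0329

Over the interval, μ = 3.5 × 0.75 = 2.625 (a 45-minute period = 0.75 hours).
P(N = 6) = e^(−μ) μ^6/6! = e^(−2.625) · 2.625^6/720 ≈ 0.0329.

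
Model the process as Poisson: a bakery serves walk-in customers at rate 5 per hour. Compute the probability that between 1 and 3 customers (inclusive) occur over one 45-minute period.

0.4602

Over the interval, μ = 5 × 0.75 = 3.75 (a 45-minute period = 0.75 hours).
P(1 ≤ N ≤ 3) = Σ_{j=1}^{3} e^(−3.75) · 3.75^j/j! ≈ 0.4602.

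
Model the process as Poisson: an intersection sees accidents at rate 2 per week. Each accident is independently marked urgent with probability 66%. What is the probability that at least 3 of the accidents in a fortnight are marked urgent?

Thinning: the accidents that are marked urgent themselves form a Poisson process with rate 0.66 × 2 = 1.32 per week.
Over the interval, μ = 1.32 × 2 = 2.64 (a fortnight = 2 weeks).
P(N ≥ 3) = 1 − P(N ≤ 2) ≈ 0.4916.

0.4916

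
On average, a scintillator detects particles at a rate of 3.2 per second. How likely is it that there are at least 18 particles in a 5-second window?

Over the interval, μ = 3.2 × 5 = 16 (a 5-second window = 5 seconds).
P(N ≥ 18) = 1 − P(N ≤ 17) = 1 − Σ_{j=0}^{17} e^(−μ) μ^j/j! ≈ 0.3407.

0.3407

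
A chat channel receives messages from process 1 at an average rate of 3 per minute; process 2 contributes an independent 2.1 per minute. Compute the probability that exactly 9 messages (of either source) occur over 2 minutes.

0.1224

Independent Poisson processes superpose: combined rate λ = 3 + 2.1 = 5.1 per minute.
Over the interval, μ = 5.1 × 2 = 10.2 (2 minutes).
P(N = 9) = e^(−10.2) · 10.2^9/9! ≈ 0.1224.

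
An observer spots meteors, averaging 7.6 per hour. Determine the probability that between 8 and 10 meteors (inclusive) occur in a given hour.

With mean μ = 7.6 per hour,
P(8 ≤ N ≤ 10) = Σ_{j=8}^{10} e^(−7.6) · 7.6^j/j! ≈ 0.3435.

0.3435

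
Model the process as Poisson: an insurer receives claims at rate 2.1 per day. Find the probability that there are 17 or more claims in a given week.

Over the interval, μ = 2.1 × 7 = 14.7 (a week = 7 days).
P(N ≥ 17) = 1 − P(N ≤ 16) = 1 − Σ_{j=0}^{16} e^(−μ) μ^j/j! ≈ 0.3074.

0.3074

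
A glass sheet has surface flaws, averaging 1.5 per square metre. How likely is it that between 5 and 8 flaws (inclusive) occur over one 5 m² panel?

0.5299

Over the interval, μ = 1.5 × 5 = 7.5 (a 5 m² panel = 5 square metres).
P(5 ≤ N ≤ 8) = Σ_{j=5}^{8} e^(−7.5) · 7.5^j/j! ≈ 0.5299.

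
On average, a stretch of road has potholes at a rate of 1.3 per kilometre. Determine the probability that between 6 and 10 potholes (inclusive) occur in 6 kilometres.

0.6250

Over the interval, μ = 1.3 × 6 = 7.8 (6 kilometres).
P(6 ≤ N ≤ 10) = Σ_{j=6}^{10} e^(−7.8) · 7.8^j/j! ≈ 0.6250.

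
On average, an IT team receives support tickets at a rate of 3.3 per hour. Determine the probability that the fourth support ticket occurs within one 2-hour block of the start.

0.8948

Over the interval, μ = 3.3 × 2 = 6.6 (a 2-hour block = 2 hours).
The fourth arrival falls in the interval iff at least 4 events occur there: P(S_4 ≤ t) = P(N ≥ 4) = 1 − P(N ≤ 3) ≈ 0.8948.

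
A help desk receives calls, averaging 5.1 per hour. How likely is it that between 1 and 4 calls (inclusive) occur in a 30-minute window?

0.8063

Over the interval, μ = 5.1 × 0.5 = 2.55 (a 30-minute window = 0.5 hours).
P(1 ≤ N ≤ 4) = Σ_{j=1}^{4} e^(−2.55) · 2.55^j/j! ≈ 0.8063.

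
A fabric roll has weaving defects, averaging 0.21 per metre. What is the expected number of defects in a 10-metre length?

2.1

E[N] = λt = 0.21 × 10 = 2.1 (a 10-metre length = 10 metres).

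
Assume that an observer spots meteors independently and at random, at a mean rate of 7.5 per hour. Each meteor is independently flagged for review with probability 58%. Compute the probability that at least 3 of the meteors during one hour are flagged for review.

Thinning: the meteors that are flagged for review themselves form a Poisson process with rate 0.58 × 7.5 = 4.35 per hour.
So μ = 4.35.
P(N ≥ 3) = 1 − P(N ≤ 2) ≈ 0.8088.

0.8088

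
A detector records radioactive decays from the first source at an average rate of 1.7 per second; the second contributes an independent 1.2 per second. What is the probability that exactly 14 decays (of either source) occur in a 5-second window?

Independent Poisson processes superpose: combined rate λ = 1.7 + 1.2 = 2.9 per second.
Over the interval, μ = 2.9 × 5 = 14.5 (a 5-second window = 5 seconds).
P(N = 14) = e^(−14.5) · 14.5^14/14! ≈ 0.1051.

0.1051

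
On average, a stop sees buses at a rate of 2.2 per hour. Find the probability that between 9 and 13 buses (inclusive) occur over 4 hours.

Over the interval, μ = 2.2 × 4 = 8.8 (4 hours).
P(9 ≤ N ≤ 13) = Σ_{j=9}^{13} e^(−8.8) · 8.8^j/j! ≈ 0.4535.

0.4535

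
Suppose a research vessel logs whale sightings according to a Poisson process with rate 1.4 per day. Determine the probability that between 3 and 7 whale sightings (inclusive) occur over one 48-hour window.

Over the interval, μ = 1.4 × 2 = 2.8 (a 48-hour window = 2 days).
P(3 ≤ N ≤ 7) = Σ_{j=3}^{7} e^(−2.8) · 2.8^j/j! ≈ 0.5224.

0.5224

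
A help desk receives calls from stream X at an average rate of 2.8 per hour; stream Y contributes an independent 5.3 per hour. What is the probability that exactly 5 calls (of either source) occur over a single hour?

0.0882

Independent Poisson processes superpose: combined rate λ = 2.8 + 5.3 = 8.1 per hour.
So μ = 8.1.
P(N = 5) = e^(−8.1) · 8.1^5/5! ≈ 0.0882.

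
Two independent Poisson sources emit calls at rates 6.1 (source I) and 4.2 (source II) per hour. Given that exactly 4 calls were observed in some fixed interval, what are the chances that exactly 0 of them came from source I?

0.0276

Given the total, each event is independently from source I with probability p = λ_I/(λ_I+λ_II) = 6.1/10.3 ≈ 0.5922.
So K ~ Binomial(4, 6.1/10.3): P(K = 0) = C(4,0) · (6.1/10.3)^0 · (4.2/10.3)^4 ≈ 0.0276.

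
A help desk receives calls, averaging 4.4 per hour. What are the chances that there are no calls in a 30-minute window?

0.1108

Over the interval, μ = 4.4 × 0.5 = 2.2 (a 30-minute window = 0.5 hours).
P(N = 0) = e^(−μ) μ^0/0! = e^(−2.2) · 2.2^0/1 ≈ 0.1108.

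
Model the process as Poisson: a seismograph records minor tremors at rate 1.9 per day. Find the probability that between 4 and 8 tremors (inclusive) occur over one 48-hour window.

Over the interval, μ = 1.9 × 2 = 3.8 (a 48-hour window = 2 days).
P(4 ≤ N ≤ 8) = Σ_{j=4}^{8} e^(−3.8) · 3.8^j/j! ≈ 0.5105.

0.5105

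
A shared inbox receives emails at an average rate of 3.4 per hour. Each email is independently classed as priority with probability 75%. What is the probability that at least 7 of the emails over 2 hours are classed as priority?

0.2526

Thinning: the emails that are classed as priority themselves form a Poisson process with rate 0.75 × 3.4 = 2.55 per hour.
Over the interval, μ = 2.55 × 2 = 5.1 (2 hours).
P(N ≥ 7) = 1 − P(N ≤ 6) ≈ 0.2526.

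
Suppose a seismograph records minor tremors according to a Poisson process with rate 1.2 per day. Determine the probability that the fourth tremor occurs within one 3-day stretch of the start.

0.4848

Over the interval, μ = 1.2 × 3 = 3.6 (a 3-day stretch = 3 days).
The fourth arrival falls in the interval iff at least 4 events occur there: P(S_4 ≤ t) = P(N ≥ 4) = 1 − P(N ≤ 3) ≈ 0.4848.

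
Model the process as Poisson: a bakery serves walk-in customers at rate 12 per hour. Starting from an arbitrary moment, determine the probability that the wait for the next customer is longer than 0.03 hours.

0.6977

The wait for the next event is exponential with rate λ = 12 per hour.
P(T > 0.03) = e^(−λt) = e^(−12 × 0.03) = e^(−0.36) ≈ 0.6977.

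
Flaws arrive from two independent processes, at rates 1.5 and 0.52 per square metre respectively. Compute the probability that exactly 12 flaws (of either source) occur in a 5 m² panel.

0.0966

Independent Poisson processes superpose: combined rate λ = 1.5 + 0.52 = 2.02 per square metre.
Over the interval, μ = 2.02 × 5 = 10.1 (a 5 m² panel = 5 square metres).
P(N = 12) = e^(−10.1) · 10.1^12/12! ≈ 0.0966.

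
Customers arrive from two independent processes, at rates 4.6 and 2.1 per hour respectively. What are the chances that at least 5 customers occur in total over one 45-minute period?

0.5639

Independent Poisson processes superpose: combined rate λ = 4.6 + 2.1 = 6.7 per hour.
Over the interval, μ = 6.7 × 0.75 = 5.025 (a 45-minute period = 0.75 hours).
P(N ≥ 5) = 1 − P(N ≤ 4) ≈ 0.5639.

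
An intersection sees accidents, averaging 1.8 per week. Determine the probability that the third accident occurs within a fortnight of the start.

0.6973

Over the interval, μ = 1.8 × 2 = 3.6 (a fortnight = 2 weeks).
The third arrival falls in the interval iff at least 3 events occur there: P(S_3 ≤ t) = P(N ≥ 3) = 1 − P(N ≤ 2) ≈ 0.6973.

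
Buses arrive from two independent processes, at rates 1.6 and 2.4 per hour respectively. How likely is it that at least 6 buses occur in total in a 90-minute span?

0.5543

Independent Poisson processes superpose: combined rate λ = 1.6 + 2.4 = 4 per hour.
Over the interval, μ = 4 × 1.5 = 6 (a 90-minute span = 1.5 hours).
P(N ≥ 6) = 1 − P(N ≤ 5) ≈ 0.5543.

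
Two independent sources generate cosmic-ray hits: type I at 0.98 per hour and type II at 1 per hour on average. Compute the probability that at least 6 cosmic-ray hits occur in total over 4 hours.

0.8013

Independent Poisson processes superpose: combined rate λ = 0.98 + 1 = 1.98 per hour.
Over the interval, μ = 1.98 × 4 = 7.92 (4 hours).
P(N ≥ 6) = 1 − P(N ≤ 5) ≈ 0.8013.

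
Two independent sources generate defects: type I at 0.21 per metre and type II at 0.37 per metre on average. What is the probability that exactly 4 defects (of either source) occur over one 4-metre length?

0.1186

Independent Poisson processes superpose: combined rate λ = 0.21 + 0.37 = 0.58 per metre.
Over the interval, μ = 0.58 × 4 = 2.32 (a 4-metre length = 4 metres).
P(N = 4) = e^(−2.32) · 2.32^4/4! ≈ 0.1186.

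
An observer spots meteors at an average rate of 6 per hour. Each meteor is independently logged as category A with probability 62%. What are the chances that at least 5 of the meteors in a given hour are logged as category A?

0.3166

Thinning: the meteors that are logged as category A themselves form a Poisson process with rate 0.62 × 6 = 3.72 per hour.
So μ = 3.72.
P(N ≥ 5) = 1 − P(N ≤ 4) ≈ 0.3166.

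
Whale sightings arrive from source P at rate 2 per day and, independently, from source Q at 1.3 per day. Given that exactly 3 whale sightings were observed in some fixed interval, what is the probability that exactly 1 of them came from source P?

Given the total, each event is independently from source P with probability p = λ_P/(λ_P+λ_Q) = 2/3.3 ≈ 0.6061.
So K ~ Binomial(3, 2/3.3): P(K = 1) = C(3,1) · (2/3.3)^1 · (1.3/3.3)^2 ≈ 0.2822.

0.2822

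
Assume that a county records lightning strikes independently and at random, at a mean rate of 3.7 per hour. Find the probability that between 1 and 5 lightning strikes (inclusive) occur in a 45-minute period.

Over the interval, μ = 3.7 × 0.75 = 2.775 (a 45-minute period = 0.75 hours).
P(1 ≤ N ≤ 5) = Σ_{j=1}^{5} e^(−2.775) · 2.775^j/j! ≈ 0.8747.

0.8747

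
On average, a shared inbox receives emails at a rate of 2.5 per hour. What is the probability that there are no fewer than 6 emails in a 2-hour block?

0.3840

Over the interval, μ = 2.5 × 2 = 5 (a 2-hour block = 2 hours).
P(N ≥ 6) = 1 − P(N ≤ 5) = 1 − Σ_{j=0}^{5} e^(−μ) μ^j/j! ≈ 0.3840.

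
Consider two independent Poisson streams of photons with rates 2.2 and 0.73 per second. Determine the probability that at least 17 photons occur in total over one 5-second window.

0.3027

Independent Poisson processes superpose: combined rate λ = 2.2 + 0.73 = 2.93 per second.
Over the interval, μ = 2.93 × 5 = 14.65 (a 5-second window = 5 seconds).
P(N ≥ 17) = 1 − P(N ≤ 16) ≈ 0.3027.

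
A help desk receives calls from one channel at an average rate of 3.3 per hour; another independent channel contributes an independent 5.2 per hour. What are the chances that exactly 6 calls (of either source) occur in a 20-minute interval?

0.0423

Independent Poisson processes superpose: combined rate λ = 3.3 + 5.2 = 8.5 per hour.
Over the interval, μ = 8.5 × 1/3 ≈ 2.83333 (a 20-minute interval = 1/3 hours).
P(N = 6) = e^(−2.83333) · 2.83333^6/6! ≈ 0.0423.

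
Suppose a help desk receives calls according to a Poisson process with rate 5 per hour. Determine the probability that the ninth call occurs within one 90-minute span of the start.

0.3380

Over the interval, μ = 5 × 1.5 = 7.5 (a 90-minute span = 1.5 hours).
The ninth arrival falls in the interval iff at least 9 events occur there: P(S_9 ≤ t) = P(N ≥ 9) = 1 − P(N ≤ 8) ≈ 0.3380.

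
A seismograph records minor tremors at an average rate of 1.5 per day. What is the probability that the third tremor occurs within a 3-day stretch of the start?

0.8264

Over the interval, μ = 1.5 × 3 = 4.5 (a 3-day stretch = 3 days).
The third arrival falls in the interval iff at least 3 events occur there: P(S_3 ≤ t) = P(N ≥ 3) = 1 − P(N ≤ 2) ≈ 0.8264.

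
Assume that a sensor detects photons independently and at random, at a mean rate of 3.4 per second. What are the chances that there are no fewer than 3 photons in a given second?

0.6603

With mean μ = 3.4 per second,
P(N ≥ 3) = 1 − P(N ≤ 2) = 1 − Σ_{j=0}^{2} e^(−μ) μ^j/j! ≈ 0.6603.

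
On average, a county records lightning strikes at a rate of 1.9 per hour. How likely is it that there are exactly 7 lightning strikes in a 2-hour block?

Over the interval, μ = 1.9 × 2 = 3.8 (a 2-hour block = 2 hours).
P(N = 7) = e^(−μ) μ^7/7! = e^(−3.8) · 3.8^7/5040 ≈ 0.0508.

0.0508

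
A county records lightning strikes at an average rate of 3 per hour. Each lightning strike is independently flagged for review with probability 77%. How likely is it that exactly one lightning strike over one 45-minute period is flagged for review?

0.3064

Thinning: the lightning strikes that are flagged for review themselves form a Poisson process with rate 0.77 × 3 = 2.31 per hour.
Over the interval, μ = 2.31 × 0.75 = 1.7325 (a 45-minute period = 0.75 hours).
P(N = 1) = e^(−1.7325) · 1.7325^1/1! ≈ 0.3064.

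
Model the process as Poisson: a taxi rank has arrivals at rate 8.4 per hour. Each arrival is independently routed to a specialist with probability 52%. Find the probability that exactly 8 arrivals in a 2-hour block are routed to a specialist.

0.1352

Thinning: the arrivals that are routed to a specialist themselves form a Poisson process with rate 0.52 × 8.4 = 4.368 per hour.
Over the interval, μ = 4.368 × 2 = 8.736 (a 2-hour block = 2 hours).
P(N = 8) = e^(−8.736) · 8.736^8/8! ≈ 0.1352.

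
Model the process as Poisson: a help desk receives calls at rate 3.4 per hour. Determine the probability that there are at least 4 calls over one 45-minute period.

0.2532

Over the interval, μ = 3.4 × 0.75 = 2.55 (a 45-minute period = 0.75 hours).
P(N ≥ 4) = 1 − P(N ≤ 3) = 1 − Σ_{j=0}^{3} e^(−μ) μ^j/j! ≈ 0.2532.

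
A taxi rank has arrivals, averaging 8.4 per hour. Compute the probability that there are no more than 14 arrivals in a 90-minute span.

0.7153

Over the interval, μ = 8.4 × 1.5 = 12.6 (a 90-minute span = 1.5 hours).
P(N ≤ 14) = Σ_{j=0}^{14} e^(−μ) μ^j/j! ≈ 0.7153.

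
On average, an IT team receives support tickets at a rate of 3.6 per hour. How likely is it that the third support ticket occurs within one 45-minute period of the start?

0.5064

Over the interval, μ = 3.6 × 0.75 = 2.7 (a 45-minute period = 0.75 hours).
The third arrival falls in the interval iff at least 3 events occur there: P(S_3 ≤ t) = P(N ≥ 3) = 1 − P(N ≤ 2) ≈ 0.5064.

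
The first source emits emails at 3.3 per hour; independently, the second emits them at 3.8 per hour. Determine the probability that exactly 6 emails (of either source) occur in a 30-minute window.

Independent Poisson processes superpose: combined rate λ = 3.3 + 3.8 = 7.1 per hour.
Over the interval, μ = 7.1 × 0.5 = 3.55 (a 30-minute window = 0.5 hours).
P(N = 6) = e^(−3.55) · 3.55^6/6! ≈ 0.0799.

0.0799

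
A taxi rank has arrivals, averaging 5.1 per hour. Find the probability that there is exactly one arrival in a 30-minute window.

0.1991

Over the interval, μ = 5.1 × 0.5 = 2.55 (a 30-minute window = 0.5 hours).
P(N = 1) = e^(−μ) μ^1/1! = e^(−2.55) · 2.55^1/1 ≈ 0.1991.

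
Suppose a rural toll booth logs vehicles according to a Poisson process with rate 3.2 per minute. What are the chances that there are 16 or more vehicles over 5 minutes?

Over the interval, μ = 3.2 × 5 = 16 (5 minutes).
P(N ≥ 16) = 1 − P(N ≤ 15) = 1 − Σ_{j=0}^{15} e^(−μ) μ^j/j! ≈ 0.5333.

0.5333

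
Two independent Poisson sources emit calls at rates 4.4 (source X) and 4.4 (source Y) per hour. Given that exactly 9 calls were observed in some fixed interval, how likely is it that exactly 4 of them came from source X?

Given the total, each event is independently from source X with probability p = λ_X/(λ_X+λ_Y) = 4.4/8.8 = 0.5000.
So K ~ Binomial(9, 4.4/8.8): P(K = 4) = C(9,4) · (4.4/8.8)^4 · (4.4/8.8)^5 ≈ 0.2461.

0.2461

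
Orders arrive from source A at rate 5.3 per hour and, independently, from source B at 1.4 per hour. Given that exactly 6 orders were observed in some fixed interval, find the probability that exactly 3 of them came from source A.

0.0903

Given the total, each event is independently from source A with probability p = λ_A/(λ_A+λ_B) = 5.3/6.7 ≈ 0.7910.
So K ~ Binomial(6, 5.3/6.7): P(K = 3) = C(6,3) · (5.3/6.7)^3 · (1.4/6.7)^3 ≈ 0.0903.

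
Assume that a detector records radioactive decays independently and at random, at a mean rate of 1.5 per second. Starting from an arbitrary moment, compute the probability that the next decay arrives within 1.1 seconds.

Inter-arrival times are exponential with rate λ = 1.5 per second.
P(T ≤ 1.1) = 1 − e^(−λt) = 1 − e^(−1.5 × 1.1) = 1 − e^(−1.65) ≈ 0.8080.

0.8080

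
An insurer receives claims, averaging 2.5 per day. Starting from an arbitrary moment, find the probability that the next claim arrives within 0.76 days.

Inter-arrival times are exponential with rate λ = 2.5 per day.
P(T ≤ 0.76) = 1 − e^(−λt) = 1 − e^(−2.5 × 0.76) = 1 − e^(−1.9) ≈ 0.8504.

0.8504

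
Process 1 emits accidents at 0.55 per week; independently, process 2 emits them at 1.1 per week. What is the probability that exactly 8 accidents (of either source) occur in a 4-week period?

Independent Poisson processes superpose: combined rate λ = 0.55 + 1.1 = 1.65 per week.
Over the interval, μ = 1.65 × 4 = 6.6 (a 4-week period = 4 weeks).
P(N = 8) = e^(−6.6) · 6.6^8/8! ≈ 0.1215.

0.1215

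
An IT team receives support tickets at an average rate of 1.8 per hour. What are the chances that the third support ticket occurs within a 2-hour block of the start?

Over the interval, μ = 1.8 × 2 = 3.6 (a 2-hour block = 2 hours).
The third arrival falls in the interval iff at least 3 events occur there: P(S_3 ≤ t) = P(N ≥ 3) = 1 − P(N ≤ 2) ≈ 0.6973.

0.6973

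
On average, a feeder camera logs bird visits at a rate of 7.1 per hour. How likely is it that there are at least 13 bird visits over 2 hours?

Over the interval, μ = 7.1 × 2 = 14.2 (2 hours).
P(N ≥ 13) = 1 − P(N ≤ 12) = 1 − Σ_{j=0}^{12} e^(−μ) μ^j/j! ≈ 0.6609.

0.6609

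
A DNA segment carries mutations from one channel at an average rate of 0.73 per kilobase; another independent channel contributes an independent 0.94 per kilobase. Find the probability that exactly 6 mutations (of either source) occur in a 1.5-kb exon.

0.0280

Independent Poisson processes superpose: combined rate λ = 0.73 + 0.94 = 1.67 per kilobase.
Over the interval, μ = 1.67 × 1.5 = 2.505 (a 1.5-kb exon = 1.5 kilobases).
P(N = 6) = e^(−2.505) · 2.505^6/6! ≈ 0.0280.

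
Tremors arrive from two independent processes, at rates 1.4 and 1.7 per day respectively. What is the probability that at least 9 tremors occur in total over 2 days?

0.1741

Independent Poisson processes superpose: combined rate λ = 1.4 + 1.7 = 3.1 per day.
Over the interval, μ = 3.1 × 2 = 6.2 (2 days).
P(N ≥ 9) = 1 − P(N ≤ 8) ≈ 0.1741.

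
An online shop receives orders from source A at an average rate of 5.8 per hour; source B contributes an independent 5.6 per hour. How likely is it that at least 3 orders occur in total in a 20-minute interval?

0.7311

Independent Poisson processes superpose: combined rate λ = 5.8 + 5.6 = 11.4 per hour.
Over the interval, μ = 11.4 × 1/3 = 3.8 (a 20-minute interval = 1/3 hours).
P(N ≥ 3) = 1 − P(N ≤ 2) ≈ 0.7311.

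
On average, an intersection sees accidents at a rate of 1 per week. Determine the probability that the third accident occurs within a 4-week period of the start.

Over the interval, μ = 1 × 4 = 4 (a 4-week period = 4 weeks).
The third arrival falls in the interval iff at least 3 events occur there: P(S_3 ≤ t) = P(N ≥ 3) = 1 − P(N ≤ 2) ≈ 0.7619.

0.7619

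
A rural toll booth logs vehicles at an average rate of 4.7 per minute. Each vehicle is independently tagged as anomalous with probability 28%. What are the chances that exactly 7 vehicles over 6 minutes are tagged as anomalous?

Thinning: the vehicles that are tagged as anomalous themselves form a Poisson process with rate 0.28 × 4.7 = 1.316 per minute.
Over the interval, μ = 1.316 × 6 = 7.896 (6 minutes).
P(N = 7) = e^(−7.896) · 7.896^7/7! ≈ 0.1413.

0.1413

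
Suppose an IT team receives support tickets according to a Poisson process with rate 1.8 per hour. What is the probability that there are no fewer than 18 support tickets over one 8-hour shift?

Over the interval, μ = 1.8 × 8 = 14.4 (an 8-hour shift = 8 hours).
P(N ≥ 18) = 1 − P(N ≤ 17) = 1 − Σ_{j=0}^{17} e^(−μ) μ^j/j! ≈ 0.2025.

0.2025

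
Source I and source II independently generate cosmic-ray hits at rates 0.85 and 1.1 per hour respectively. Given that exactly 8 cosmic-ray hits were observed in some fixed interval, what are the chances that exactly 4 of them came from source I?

Given the total, each event is independently from source I with probability p = λ_I/(λ_I+λ_II) = 0.85/1.95 ≈ 0.4359.
So K ~ Binomial(8, 0.85/1.95): P(K = 4) = C(8,4) · (0.85/1.95)^4 · (1.1/1.95)^4 ≈ 0.2559.

0.2559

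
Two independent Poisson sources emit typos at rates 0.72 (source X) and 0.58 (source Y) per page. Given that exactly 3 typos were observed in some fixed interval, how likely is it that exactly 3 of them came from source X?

Given the total, each event is independently from source X with probability p = λ_X/(λ_X+λ_Y) = 0.72/1.3 ≈ 0.5538.
So K ~ Binomial(3, 0.72/1.3): P(K = 3) = C(3,3) · (0.72/1.3)^3 · (0.58/1.3)^0 ≈ 0.1699.

0.1699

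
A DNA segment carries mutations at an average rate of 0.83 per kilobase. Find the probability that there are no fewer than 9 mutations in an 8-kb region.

Over the interval, μ = 0.83 × 8 = 6.64 (an 8-kb region = 8 kilobases).
P(N ≥ 9) = 1 − P(N ≤ 8) = 1 − Σ_{j=0}^{8} e^(−μ) μ^j/j! ≈ 0.2253.

0.2253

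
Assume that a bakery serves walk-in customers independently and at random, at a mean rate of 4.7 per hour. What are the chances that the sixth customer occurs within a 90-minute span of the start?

0.7056

Over the interval, μ = 4.7 × 1.5 = 7.05 (a 90-minute span = 1.5 hours).
The sixth arrival falls in the interval iff at least 6 events occur there: P(S_6 ≤ t) = P(N ≥ 6) = 1 − P(N ≤ 5) ≈ 0.7056.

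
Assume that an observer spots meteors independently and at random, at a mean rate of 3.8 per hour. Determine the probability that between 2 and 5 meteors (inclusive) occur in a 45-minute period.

Over the interval, μ = 3.8 × 0.75 = 2.85 (a 45-minute period = 0.75 hours).
P(2 ≤ N ≤ 5) = Σ_{j=2}^{5} e^(−2.85) · 2.85^j/j! ≈ 0.7077.

0.7077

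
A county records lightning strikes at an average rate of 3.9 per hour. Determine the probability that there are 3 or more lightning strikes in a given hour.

With mean μ = 3.9 per hour,
P(N ≥ 3) = 1 − P(N ≤ 2) = 1 − Σ_{j=0}^{2} e^(−μ) μ^j/j! ≈ 0.7469.

0.7469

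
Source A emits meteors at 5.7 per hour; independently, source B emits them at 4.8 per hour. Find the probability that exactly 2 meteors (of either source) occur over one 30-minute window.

Independent Poisson processes superpose: combined rate λ = 5.7 + 4.8 = 10.5 per hour.
Over the interval, μ = 10.5 × 0.5 = 5.25 (a 30-minute window = 0.5 hours).
P(N = 2) = e^(−5.25) · 5.25^2/2! ≈ 0.0723.

0.0723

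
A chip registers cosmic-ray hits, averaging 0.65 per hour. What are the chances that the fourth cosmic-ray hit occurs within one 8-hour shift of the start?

Over the interval, μ = 0.65 × 8 = 5.2 (an 8-hour shift = 8 hours).
The fourth arrival falls in the interval iff at least 4 events occur there: P(S_4 ≤ t) = P(N ≥ 4) = 1 − P(N ≤ 3) ≈ 0.7619.

0.7619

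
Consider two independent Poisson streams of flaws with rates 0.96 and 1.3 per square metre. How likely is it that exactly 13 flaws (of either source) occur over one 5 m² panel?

0.0973

Independent Poisson processes superpose: combined rate λ = 0.96 + 1.3 = 2.26 per square metre.
Over the interval, μ = 2.26 × 5 = 11.3 (a 5 m² panel = 5 square metres).
P(N = 13) = e^(−11.3) · 11.3^13/13! ≈ 0.0973.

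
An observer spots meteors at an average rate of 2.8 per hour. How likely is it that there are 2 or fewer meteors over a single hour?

With mean μ = 2.8 per hour,
P(N ≤ 2) = Σ_{j=0}^{2} e^(−μ) μ^j/j! ≈ 0.4695.

0.4695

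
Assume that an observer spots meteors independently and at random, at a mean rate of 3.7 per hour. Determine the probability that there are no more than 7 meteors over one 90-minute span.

Over the interval, μ = 3.7 × 1.5 = 5.55 (a 90-minute span = 1.5 hours).
P(N ≤ 7) = Σ_{j=0}^{7} e^(−μ) μ^j/j! ≈ 0.8033.

0.8033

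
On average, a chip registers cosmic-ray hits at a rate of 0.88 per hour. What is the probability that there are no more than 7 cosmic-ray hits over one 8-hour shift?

Over the interval, μ = 0.88 × 8 = 7.04 (an 8-hour shift = 8 hours).
P(N ≤ 7) = Σ_{j=0}^{7} e^(−μ) μ^j/j! ≈ 0.5928.

0.5928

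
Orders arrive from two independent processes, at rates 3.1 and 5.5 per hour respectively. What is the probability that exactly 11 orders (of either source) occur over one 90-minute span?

0.1030

Independent Poisson processes superpose: combined rate λ = 3.1 + 5.5 = 8.6 per hour.
Over the interval, μ = 8.6 × 1.5 = 12.9 (a 90-minute span = 1.5 hours).
P(N = 11) = e^(−12.9) · 12.9^11/11! ≈ 0.1030.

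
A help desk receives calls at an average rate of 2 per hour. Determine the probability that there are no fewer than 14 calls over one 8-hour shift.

Over the interval, μ = 2 × 8 = 16 (an 8-hour shift = 8 hours).
P(N ≥ 14) = 1 − P(N ≤ 13) = 1 − Σ_{j=0}^{13} e^(−μ) μ^j/j! ≈ 0.7255.

0.7255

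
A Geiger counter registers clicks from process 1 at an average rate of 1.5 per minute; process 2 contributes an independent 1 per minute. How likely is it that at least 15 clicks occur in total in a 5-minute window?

Independent Poisson processes superpose: combined rate λ = 1.5 + 1 = 2.5 per minute.
Over the interval, μ = 2.5 × 5 = 12.5 (a 5-minute window = 5 minutes).
P(N ≥ 15) = 1 − P(N ≤ 14) ≈ 0.2750.

0.2750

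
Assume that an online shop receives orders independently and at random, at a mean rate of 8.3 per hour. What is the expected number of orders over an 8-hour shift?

E[N] = λt = 8.3 × 8 = 66.4 (an 8-hour shift = 8 hours).

66.4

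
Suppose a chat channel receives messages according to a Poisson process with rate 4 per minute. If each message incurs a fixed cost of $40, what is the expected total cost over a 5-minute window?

$800

E[N] = 4 × 5 = 20 (a 5-minute window = 5 minutes); E[cost] = 20 × $40 = $800.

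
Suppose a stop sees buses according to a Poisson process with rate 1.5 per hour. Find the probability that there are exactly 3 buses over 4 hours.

Over the interval, μ = 1.5 × 4 = 6 (4 hours).
P(N = 3) = e^(−μ) μ^3/3! = e^(−6) · 6^3/6 ≈ 0.0892.

0.0892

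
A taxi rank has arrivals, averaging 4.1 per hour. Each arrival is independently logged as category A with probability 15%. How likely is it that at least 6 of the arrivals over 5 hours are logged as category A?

Thinning: the arrivals that are logged as category A themselves form a Poisson process with rate 0.15 × 4.1 = 0.615 per hour.
Over the interval, μ = 0.615 × 5 = 3.075 (5 hours).
P(N ≥ 6) = 1 − P(N ≤ 5) ≈ 0.0917.

0.0917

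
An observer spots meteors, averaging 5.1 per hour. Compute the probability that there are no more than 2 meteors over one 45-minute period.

Over the interval, μ = 5.1 × 0.75 = 3.825 (a 45-minute period = 0.75 hours).
P(N ≤ 2) = Σ_{j=0}^{2} e^(−μ) μ^j/j! ≈ 0.2649.

0.2649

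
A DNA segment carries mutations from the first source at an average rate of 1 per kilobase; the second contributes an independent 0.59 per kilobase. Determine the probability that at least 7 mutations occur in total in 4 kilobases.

0.4513

Independent Poisson processes superpose: combined rate λ = 1 + 0.59 = 1.59 per kilobase.
Over the interval, μ = 1.59 × 4 = 6.36 (4 kilobases).
P(N ≥ 7) = 1 − P(N ≤ 6) ≈ 0.4513.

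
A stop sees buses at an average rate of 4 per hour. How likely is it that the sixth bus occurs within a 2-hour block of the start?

0.8088

Over the interval, μ = 4 × 2 = 8 (a 2-hour block = 2 hours).
The sixth arrival falls in the interval iff at least 6 events occur there: P(S_6 ≤ t) = P(N ≥ 6) = 1 − P(N ≤ 5) ≈ 0.8088.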